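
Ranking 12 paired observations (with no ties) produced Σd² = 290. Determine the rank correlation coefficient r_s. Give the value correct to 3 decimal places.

ρ = 1 − 6Σd² / [n(n²−1)] = 1 − 6×290 / (12×143)
  = 1 − 1740/1716 = 1 − 1.0140 ≈ -0.014

-0.014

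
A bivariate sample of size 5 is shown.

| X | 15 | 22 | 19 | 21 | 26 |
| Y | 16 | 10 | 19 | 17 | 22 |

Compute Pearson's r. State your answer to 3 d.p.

n = 5, ΣX = 103, ΣY = 84, ΣX² = 2187, ΣY² = 1490, ΣXY = 1750
nΣXY − ΣXΣY = 8750 − 8652 = 98
nΣX² − (ΣX)² = 10935 − 10609 = 326; nΣY² − (ΣY)² = 7450 − 7056 = 394
r = 98 / √(326 × 394) = 98 / 358.3908 ≈ 0.273

0.273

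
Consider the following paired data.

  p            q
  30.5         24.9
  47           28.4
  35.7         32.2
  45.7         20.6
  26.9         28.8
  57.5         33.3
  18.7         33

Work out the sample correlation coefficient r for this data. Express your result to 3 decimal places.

n = 7, Σp = 262, Σq = 201.2, Σp² = 10881.78, Σq² = 5915.1, Σpq = 7491.78
nΣpq − ΣpΣq = 52442.46 − 52714.4 = -271.94
nΣp² − (Σp)² = 76172.46 − 68644 = 7528.46; nΣq² − (Σq)² = 41405.7 − 40481.44 = 924.26
r = -271.94 / √(7528.46 × 924.26) = -271.94 / 2637.8503 ≈ -0.103

-0.103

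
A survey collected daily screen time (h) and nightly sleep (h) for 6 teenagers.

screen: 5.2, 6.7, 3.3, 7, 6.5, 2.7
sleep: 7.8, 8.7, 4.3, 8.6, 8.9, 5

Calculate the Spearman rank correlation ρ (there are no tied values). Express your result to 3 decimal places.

Rank screen: 3, 5, 2, 6, 4, 1
Rank sleep: 3, 5, 1, 4, 6, 2
d = rank(screen) − rank(sleep): 0, 0, 1, 2, -2, -1; Σd² = 10
ρ = 1 − 6Σd² / [n(n²−1)] = 1 − 6×10 / (6×35) = 1 − 60/210 ≈ 0.714

0.714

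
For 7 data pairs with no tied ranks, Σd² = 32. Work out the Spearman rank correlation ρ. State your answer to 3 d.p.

ρ = 1 − 6Σd² / [n(n²−1)] = 1 − 6×32 / (7×48)
  = 1 − 192/336 = 1 − 0.5714 ≈ 0.429

0.429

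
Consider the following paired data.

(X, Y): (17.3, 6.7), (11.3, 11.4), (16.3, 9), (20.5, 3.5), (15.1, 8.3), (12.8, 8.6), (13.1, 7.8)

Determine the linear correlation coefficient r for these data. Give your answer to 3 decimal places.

-0.876

n = 7, ΣX = 106.4, ΣY = 55.3, ΣX² = 1676.38, ΣY² = 471.79, ΣXY = 800.77
nΣXY − ΣXΣY = 5605.39 − 5883.92 = -278.53
nΣX² − (ΣX)² = 11734.66 − 11320.96 = 413.7; nΣY² − (ΣY)² = 3302.53 − 3058.09 = 244.44
r = -278.53 / √(413.7 × 244.44) = -278.53 / 318.0013 ≈ -0.876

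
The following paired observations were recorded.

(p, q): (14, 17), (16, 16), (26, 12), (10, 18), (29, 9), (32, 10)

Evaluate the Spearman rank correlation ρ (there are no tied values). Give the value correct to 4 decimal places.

Rank p: 2, 3, 4, 1, 5, 6
Rank q: 5, 4, 3, 6, 1, 2
d = rank(p) − rank(q): -3, -1, 1, -5, 4, 4; Σd² = 68
ρ = 1 − 6Σd² / [n(n²−1)] = 1 − 6×68 / (6×35) = 1 − 408/210 ≈ -0.9429

-0.9429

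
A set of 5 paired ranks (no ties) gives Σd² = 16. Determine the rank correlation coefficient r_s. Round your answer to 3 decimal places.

0.200

ρ = 1 − 6Σd² / [n(n²−1)] = 1 − 6×16 / (5×24)
  = 1 − 96/120 = 1 − 0.8000 ≈ 0.200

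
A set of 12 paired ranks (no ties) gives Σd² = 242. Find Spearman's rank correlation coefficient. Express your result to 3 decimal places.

0.154

ρ = 1 − 6Σd² / [n(n²−1)] = 1 − 6×242 / (12×143)
  = 1 − 1452/1716 = 1 − 0.8462 ≈ 0.154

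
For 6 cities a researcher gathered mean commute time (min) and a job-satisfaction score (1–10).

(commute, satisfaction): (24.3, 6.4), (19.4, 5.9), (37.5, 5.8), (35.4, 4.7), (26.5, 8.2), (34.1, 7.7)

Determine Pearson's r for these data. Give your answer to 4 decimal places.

n = 6, Σx = 177.2, Σy = 38.7, Σx² = 5491.32, Σy² = 258.03, Σxy = 1133.73
nΣxy − ΣxΣy = 6802.38 − 6857.64 = -55.26
nΣx² − (Σx)² = 32947.92 − 31399.84 = 1548.08; nΣy² − (Σy)² = 1548.18 − 1497.69 = 50.49
r = -55.26 / √(1548.08 × 50.49) = -55.26 / 279.5757 ≈ -0.1977

-0.1977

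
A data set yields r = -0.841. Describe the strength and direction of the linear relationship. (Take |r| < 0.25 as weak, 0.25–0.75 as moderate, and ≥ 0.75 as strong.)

strong negative

r = -0.841 < 0 so the relationship is negative.
|r| = 0.841, which falls in the strong range.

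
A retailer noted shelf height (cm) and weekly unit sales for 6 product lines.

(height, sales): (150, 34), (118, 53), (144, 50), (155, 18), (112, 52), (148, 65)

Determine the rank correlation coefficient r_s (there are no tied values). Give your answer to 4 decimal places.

Rank height: 5, 2, 3, 6, 1, 4
Rank sales: 2, 5, 3, 1, 4, 6
d = rank(height) − rank(sales): 3, -3, 0, 5, -3, -2; Σd² = 56
ρ = 1 − 6Σd² / [n(n²−1)] = 1 − 6×56 / (6×35) = 1 − 336/210 ≈ -0.6000

-0.6000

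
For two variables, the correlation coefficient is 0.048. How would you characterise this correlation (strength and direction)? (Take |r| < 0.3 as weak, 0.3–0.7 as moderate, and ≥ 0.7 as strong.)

weak positive

r = 0.048 > 0 so the relationship is positive.
|r| = 0.048, which falls in the weak range.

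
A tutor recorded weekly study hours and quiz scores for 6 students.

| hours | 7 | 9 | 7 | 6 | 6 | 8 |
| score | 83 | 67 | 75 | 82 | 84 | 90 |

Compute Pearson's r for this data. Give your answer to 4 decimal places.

n = 6, Σx = 43, Σy = 481, Σx² = 315, Σy² = 38883, Σxy = 3425
nΣxy − ΣxΣy = 20550 − 20683 = -133
nΣx² − (Σx)² = 1890 − 1849 = 41; nΣy² − (Σy)² = 233298 − 231361 = 1937
r = -133 / √(41 × 1937) = -133 / 281.8102 ≈ -0.4719

-0.4719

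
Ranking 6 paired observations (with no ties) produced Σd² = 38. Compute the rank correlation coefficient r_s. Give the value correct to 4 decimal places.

ρ = 1 − 6Σd² / [n(n²−1)] = 1 − 6×38 / (6×35)
  = 1 − 228/210 = 1 − 1.08571 ≈ -0.0857

-0.0857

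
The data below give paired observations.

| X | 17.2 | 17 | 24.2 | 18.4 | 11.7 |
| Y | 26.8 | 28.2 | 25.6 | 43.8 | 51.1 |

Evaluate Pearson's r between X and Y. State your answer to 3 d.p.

-0.690

n = 5, ΣX = 88.5, ΣY = 175.5, ΣX² = 1645.93, ΣY² = 6698.49, ΣXY = 2963.67
nΣXY − ΣXΣY = 14818.35 − 15531.75 = -713.4
nΣX² − (ΣX)² = 8229.65 − 7832.25 = 397.4; nΣY² − (ΣY)² = 33492.45 − 30800.25 = 2692.2
r = -713.4 / √(397.4 × 2692.2) = -713.4 / 1034.3502 ≈ -0.690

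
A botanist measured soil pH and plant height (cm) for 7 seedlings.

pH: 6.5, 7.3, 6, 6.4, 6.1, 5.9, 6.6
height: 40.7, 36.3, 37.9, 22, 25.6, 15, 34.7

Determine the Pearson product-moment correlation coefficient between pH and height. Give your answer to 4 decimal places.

n = 7, Σx = 44.8, Σy = 212.2, Σx² = 288.08, Σy² = 6979.04, Σxy = 1371.42
nΣxy − ΣxΣy = 9599.94 − 9506.56 = 93.38
nΣx² − (Σx)² = 2016.56 − 2007.04 = 9.52; nΣy² − (Σy)² = 48853.28 − 45028.84 = 3824.44
r = 93.38 / √(9.52 × 3824.44) = 93.38 / 190.8106 ≈ 0.4894

0.4894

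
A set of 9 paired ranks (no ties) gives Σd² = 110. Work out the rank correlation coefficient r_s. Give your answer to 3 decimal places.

0.083

ρ = 1 − 6Σd² / [n(n²−1)] = 1 − 6×110 / (9×80)
  = 1 − 660/720 = 1 − 0.9167 ≈ 0.083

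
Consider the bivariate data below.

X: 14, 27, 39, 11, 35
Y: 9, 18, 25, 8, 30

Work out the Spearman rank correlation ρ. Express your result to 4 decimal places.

0.9000

Rank X: 2, 3, 5, 1, 4
Rank Y: 2, 3, 4, 1, 5
d = rank(X) − rank(Y): 0, 0, 1, 0, -1; Σd² = 2
ρ = 1 − 6Σd² / [n(n²−1)] = 1 − 6×2 / (5×24) = 1 − 12/120 ≈ 0.9000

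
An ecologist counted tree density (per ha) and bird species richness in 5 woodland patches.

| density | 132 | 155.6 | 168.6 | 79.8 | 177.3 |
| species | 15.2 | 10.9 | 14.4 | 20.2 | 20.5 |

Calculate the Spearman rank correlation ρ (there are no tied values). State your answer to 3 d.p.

0.100

Rank density: 2, 3, 4, 1, 5
Rank species: 3, 1, 2, 4, 5
d = rank(density) − rank(species): -1, 2, 2, -3, 0; Σd² = 18
ρ = 1 − 6Σd² / [n(n²−1)] = 1 − 6×18 / (5×24) = 1 − 108/120 ≈ 0.100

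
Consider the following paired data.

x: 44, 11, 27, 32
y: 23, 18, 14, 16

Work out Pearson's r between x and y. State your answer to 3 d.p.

0.483

n = 4, Σx = 114, Σy = 71, Σx² = 3810, Σy² = 1305, Σxy = 2100
nΣxy − ΣxΣy = 8400 − 8094 = 306
nΣx² − (Σx)² = 15240 − 12996 = 2244; nΣy² − (Σy)² = 5220 − 5041 = 179
r = 306 / √(2244 × 179) = 306 / 633.7791 ≈ 0.483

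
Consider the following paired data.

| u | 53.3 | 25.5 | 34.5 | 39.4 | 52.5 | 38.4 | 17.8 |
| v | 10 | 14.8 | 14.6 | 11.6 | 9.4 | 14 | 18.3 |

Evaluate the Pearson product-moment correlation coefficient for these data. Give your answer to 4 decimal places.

n = 7, Σu = 261.4, Σv = 92.7, Σu² = 10781.4, Σv² = 1286.01, Σuv = 3227.98
nΣuv − ΣuΣv = 22595.86 − 24231.78 = -1635.92
nΣu² − (Σu)² = 75469.8 − 68329.96 = 7139.84; nΣv² − (Σv)² = 9002.07 − 8593.29 = 408.78
r = -1635.92 / √(7139.84 × 408.78) = -1635.92 / 1708.3980 ≈ -0.9576

-0.9576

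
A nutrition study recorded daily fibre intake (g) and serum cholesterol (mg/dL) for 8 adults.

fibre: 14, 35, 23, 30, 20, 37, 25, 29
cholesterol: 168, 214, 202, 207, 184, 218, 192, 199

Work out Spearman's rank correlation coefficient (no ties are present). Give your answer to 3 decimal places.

Rank fibre: 1, 7, 3, 6, 2, 8, 4, 5
Rank cholesterol: 1, 7, 5, 6, 2, 8, 3, 4
d = rank(fibre) − rank(cholesterol): 0, 0, -2, 0, 0, 0, 1, 1; Σd² = 6
ρ = 1 − 6Σd² / [n(n²−1)] = 1 − 6×6 / (8×63) = 1 − 36/504 ≈ 0.929

0.929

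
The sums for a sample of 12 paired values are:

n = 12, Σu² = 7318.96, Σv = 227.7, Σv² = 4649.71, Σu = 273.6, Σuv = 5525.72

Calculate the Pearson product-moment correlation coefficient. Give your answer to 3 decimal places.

r = (nΣuv − ΣuΣv) / √[(nΣu² − (Σu)²)(nΣv² − (Σv)²)]
Numerator: 12×5525.72 − 273.6×227.7 = 4009.92
Denominator: √[(87827.52 − 74856.96)(55796.52 − 51847.29)] = √[12970.56 × 3949.23] = 7157.0751
r = 4009.92 / 7157.0751 ≈ 0.560

0.560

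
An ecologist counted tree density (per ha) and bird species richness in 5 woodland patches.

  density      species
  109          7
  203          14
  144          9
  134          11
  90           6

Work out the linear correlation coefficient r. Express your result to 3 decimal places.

0.947

n = 5, Σx = 680, Σy = 47, Σx² = 99882, Σy² = 483, Σxy = 6915
nΣxy − ΣxΣy = 34575 − 31960 = 2615
nΣx² − (Σx)² = 499410 − 462400 = 37010; nΣy² − (Σy)² = 2415 − 2209 = 206
r = 2615 / √(37010 × 206) = 2615 / 2761.1700 ≈ 0.947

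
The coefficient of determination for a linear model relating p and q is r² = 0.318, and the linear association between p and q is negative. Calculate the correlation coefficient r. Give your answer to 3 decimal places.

-0.564

|r| = √0.318 = 0.564
The association is negative, so r = −0.564.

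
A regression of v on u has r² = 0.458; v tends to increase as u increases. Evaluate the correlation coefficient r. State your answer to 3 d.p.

0.677

|r| = √0.458 = 0.677
The association is positive, so r = 0.677.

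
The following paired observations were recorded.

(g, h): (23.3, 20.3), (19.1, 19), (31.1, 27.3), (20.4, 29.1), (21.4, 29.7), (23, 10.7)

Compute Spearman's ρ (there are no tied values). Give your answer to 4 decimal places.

-0.0286

Rank g: 5, 1, 6, 2, 3, 4
Rank h: 3, 2, 4, 5, 6, 1
d = rank(g) − rank(h): 2, -1, 2, -3, -3, 3; Σd² = 36
ρ = 1 − 6Σd² / [n(n²−1)] = 1 − 6×36 / (6×35) = 1 − 216/210 ≈ -0.0286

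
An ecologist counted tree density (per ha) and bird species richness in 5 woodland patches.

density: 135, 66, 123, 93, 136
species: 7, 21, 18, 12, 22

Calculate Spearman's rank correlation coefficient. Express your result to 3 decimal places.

0.100

Rank density: 4, 1, 3, 2, 5
Rank species: 1, 4, 3, 2, 5
d = rank(density) − rank(species): 3, -3, 0, 0, 0; Σd² = 18
ρ = 1 − 6Σd² / [n(n²−1)] = 1 − 6×18 / (5×24) = 1 − 108/120 ≈ 0.100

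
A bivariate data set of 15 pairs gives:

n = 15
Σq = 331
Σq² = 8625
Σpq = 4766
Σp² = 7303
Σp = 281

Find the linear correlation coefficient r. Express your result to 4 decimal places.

r = (nΣpq − ΣpΣq) / √[(nΣp² − (Σp)²)(nΣq² − (Σq)²)]
Numerator: 15×4766 − 281×331 = -21521
Denominator: √[(109545 − 78961)(129375 − 109561)] = √[30584 × 19814] = 24616.8921
r = -21521 / 24616.8921 ≈ -0.8742

-0.8742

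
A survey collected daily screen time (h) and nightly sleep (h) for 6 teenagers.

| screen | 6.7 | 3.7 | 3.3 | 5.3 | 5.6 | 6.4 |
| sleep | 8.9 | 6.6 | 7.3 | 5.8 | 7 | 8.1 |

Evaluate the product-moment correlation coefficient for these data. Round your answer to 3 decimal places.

0.541

n = 6, Σx = 31, Σy = 43.7, Σx² = 169.88, Σy² = 324.31, Σxy = 229.92
nΣxy − ΣxΣy = 1379.52 − 1354.7 = 24.82
nΣx² − (Σx)² = 1019.28 − 961 = 58.28; nΣy² − (Σy)² = 1945.86 − 1909.69 = 36.17
r = 24.82 / √(58.28 × 36.17) = 24.82 / 45.9128 ≈ 0.541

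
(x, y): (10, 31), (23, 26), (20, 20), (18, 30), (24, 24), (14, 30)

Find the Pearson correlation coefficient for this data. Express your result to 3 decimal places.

n = 6, Σx = 109, Σy = 161, Σx² = 2125, Σy² = 4413, Σxy = 2844
nΣxy − ΣxΣy = 17064 − 17549 = -485
nΣx² − (Σx)² = 12750 − 11881 = 869; nΣy² − (Σy)² = 26478 − 25921 = 557
r = -485 / √(869 × 557) = -485 / 695.7248 ≈ -0.697

-0.697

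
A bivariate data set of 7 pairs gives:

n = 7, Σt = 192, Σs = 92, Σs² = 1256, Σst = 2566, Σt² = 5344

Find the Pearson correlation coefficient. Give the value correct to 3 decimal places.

0.705

r = (nΣst − ΣsΣt) / √[(nΣs² − (Σs)²)(nΣt² − (Σt)²)]
Numerator: 7×2566 − 92×192 = 298
Denominator: √[(8792 − 8464)(37408 − 36864)] = √[328 × 544] = 422.4121
r = 298 / 422.4121 ≈ 0.705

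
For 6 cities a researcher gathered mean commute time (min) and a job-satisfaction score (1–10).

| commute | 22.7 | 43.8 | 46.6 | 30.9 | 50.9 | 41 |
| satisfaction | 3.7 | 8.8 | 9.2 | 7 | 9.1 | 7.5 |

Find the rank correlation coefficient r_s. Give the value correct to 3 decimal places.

Rank commute: 1, 4, 5, 2, 6, 3
Rank satisfaction: 1, 4, 6, 2, 5, 3
d = rank(commute) − rank(satisfaction): 0, 0, -1, 0, 1, 0; Σd² = 2
ρ = 1 − 6Σd² / [n(n²−1)] = 1 − 6×2 / (6×35) = 1 − 12/210 ≈ 0.943

0.943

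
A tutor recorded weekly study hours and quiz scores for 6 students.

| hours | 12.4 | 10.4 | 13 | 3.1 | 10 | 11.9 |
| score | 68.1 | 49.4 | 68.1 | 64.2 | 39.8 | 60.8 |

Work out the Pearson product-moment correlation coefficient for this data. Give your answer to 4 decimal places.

0.0641

n = 6, Σx = 60.8, Σy = 350.4, Σx² = 682.14, Σy² = 21117.9, Σxy = 3564.04
nΣxy − ΣxΣy = 21384.24 − 21304.32 = 79.92
nΣx² − (Σx)² = 4092.84 − 3696.64 = 396.2; nΣy² − (Σy)² = 126707.4 − 122780.16 = 3927.24
r = 79.92 / √(396.2 × 3927.24) = 79.92 / 1247.3863 ≈ 0.0641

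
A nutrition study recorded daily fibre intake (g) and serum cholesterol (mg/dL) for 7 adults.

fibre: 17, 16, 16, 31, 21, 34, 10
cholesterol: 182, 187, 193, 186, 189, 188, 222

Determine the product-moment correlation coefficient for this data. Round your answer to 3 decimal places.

-0.542

n = 7, Σx = 145, Σy = 1347, Σx² = 3459, Σy² = 260287, Σxy = 27521
nΣxy − ΣxΣy = 192647 − 195315 = -2668
nΣx² − (Σx)² = 24213 − 21025 = 3188; nΣy² − (Σy)² = 1822009 − 1814409 = 7600
r = -2668 / √(3188 × 7600) = -2668 / 4922.2759 ≈ -0.542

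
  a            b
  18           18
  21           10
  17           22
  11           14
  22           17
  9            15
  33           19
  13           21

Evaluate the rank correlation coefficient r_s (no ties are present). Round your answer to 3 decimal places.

0.119

Rank a: 5, 6, 4, 2, 7, 1, 8, 3
Rank b: 5, 1, 8, 2, 4, 3, 6, 7
d = rank(a) − rank(b): 0, 5, -4, 0, 3, -2, 2, -4; Σd² = 74
ρ = 1 − 6Σd² / [n(n²−1)] = 1 − 6×74 / (8×63) = 1 − 444/504 ≈ 0.119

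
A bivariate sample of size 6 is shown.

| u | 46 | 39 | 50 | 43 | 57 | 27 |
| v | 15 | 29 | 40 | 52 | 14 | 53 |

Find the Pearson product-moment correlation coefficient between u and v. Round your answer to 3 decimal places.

-0.651

n = 6, Σu = 262, Σv = 203, Σu² = 11964, Σv² = 8375, Σuv = 8286
nΣuv − ΣuΣv = 49716 − 53186 = -3470
nΣu² − (Σu)² = 71784 − 68644 = 3140; nΣv² − (Σv)² = 50250 − 41209 = 9041
r = -3470 / √(3140 × 9041) = -3470 / 5328.1085 ≈ -0.651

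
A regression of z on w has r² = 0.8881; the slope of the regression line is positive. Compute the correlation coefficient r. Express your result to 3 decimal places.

|r| = √0.8881 = 0.942
The association is positive, so r = 0.942.

0.942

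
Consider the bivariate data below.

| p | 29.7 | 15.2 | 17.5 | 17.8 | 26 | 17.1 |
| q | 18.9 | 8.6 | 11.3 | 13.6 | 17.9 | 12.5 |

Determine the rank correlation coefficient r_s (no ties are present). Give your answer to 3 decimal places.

Rank p: 6, 1, 3, 4, 5, 2
Rank q: 6, 1, 2, 4, 5, 3
d = rank(p) − rank(q): 0, 0, 1, 0, 0, -1; Σd² = 2
ρ = 1 − 6Σd² / [n(n²−1)] = 1 − 6×2 / (6×35) = 1 − 12/210 ≈ 0.943

0.943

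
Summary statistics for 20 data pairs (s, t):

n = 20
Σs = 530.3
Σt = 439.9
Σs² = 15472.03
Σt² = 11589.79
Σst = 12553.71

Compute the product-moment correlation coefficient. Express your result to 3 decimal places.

0.541

r = (nΣst − ΣsΣt) / √[(nΣs² − (Σs)²)(nΣt² − (Σt)²)]
Numerator: 20×12553.71 − 530.3×439.9 = 17795.23
Denominator: √[(309440.6 − 281218.09)(231795.8 − 193512.01)] = √[28222.51 × 38283.79] = 32870.4221
r = 17795.23 / 32870.4221 ≈ 0.541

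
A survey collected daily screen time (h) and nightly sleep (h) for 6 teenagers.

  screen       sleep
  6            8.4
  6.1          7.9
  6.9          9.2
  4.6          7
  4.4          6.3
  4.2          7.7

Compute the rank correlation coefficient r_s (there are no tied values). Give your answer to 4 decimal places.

0.7714

Rank screen: 4, 5, 6, 3, 2, 1
Rank sleep: 5, 4, 6, 2, 1, 3
d = rank(screen) − rank(sleep): -1, 1, 0, 1, 1, -2; Σd² = 8
ρ = 1 − 6Σd² / [n(n²−1)] = 1 − 6×8 / (6×35) = 1 − 48/210 ≈ 0.7714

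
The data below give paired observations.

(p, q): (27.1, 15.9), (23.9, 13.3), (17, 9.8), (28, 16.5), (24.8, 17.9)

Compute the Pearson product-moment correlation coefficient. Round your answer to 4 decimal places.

n = 5, Σp = 120.8, Σq = 73.4, Σp² = 2993.66, Σq² = 1118.4, Σpq = 1821.28
nΣpq − ΣpΣq = 9106.4 − 8866.72 = 239.68
nΣp² − (Σp)² = 14968.3 − 14592.64 = 375.66; nΣq² − (Σq)² = 5592 − 5387.56 = 204.44
r = 239.68 / √(375.66 × 204.44) = 239.68 / 277.1280 ≈ 0.8649

0.8649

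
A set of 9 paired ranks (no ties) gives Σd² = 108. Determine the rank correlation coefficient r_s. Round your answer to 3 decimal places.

ρ = 1 − 6Σd² / [n(n²−1)] = 1 − 6×108 / (9×80)
  = 1 − 648/720 = 1 − 0.9000 ≈ 0.100

0.100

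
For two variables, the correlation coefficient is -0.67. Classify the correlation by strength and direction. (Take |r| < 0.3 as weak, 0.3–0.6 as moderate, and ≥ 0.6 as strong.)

strong negative

r = -0.67 < 0 so the relationship is negative.
|r| = 0.67, which falls in the strong range.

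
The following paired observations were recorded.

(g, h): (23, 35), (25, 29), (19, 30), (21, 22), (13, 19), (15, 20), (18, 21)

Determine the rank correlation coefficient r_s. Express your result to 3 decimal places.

Rank g: 6, 7, 4, 5, 1, 2, 3
Rank h: 7, 5, 6, 4, 1, 2, 3
d = rank(g) − rank(h): -1, 2, -2, 1, 0, 0, 0; Σd² = 10
ρ = 1 − 6Σd² / [n(n²−1)] = 1 − 6×10 / (7×48) = 1 − 60/336 ≈ 0.821

0.821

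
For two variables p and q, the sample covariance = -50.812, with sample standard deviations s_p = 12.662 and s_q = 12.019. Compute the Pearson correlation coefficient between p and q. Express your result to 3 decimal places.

-0.334

r = Cov(p,q) / (s_p · s_q) = -50.812 / (12.662 × 12.019)
  = -50.812 / 152.1846 ≈ -0.334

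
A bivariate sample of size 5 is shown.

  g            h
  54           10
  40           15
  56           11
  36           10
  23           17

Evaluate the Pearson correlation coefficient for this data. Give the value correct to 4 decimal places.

-0.7235

n = 5, Σg = 209, Σh = 63, Σg² = 9477, Σh² = 835, Σgh = 2507
nΣgh − ΣgΣh = 12535 − 13167 = -632
nΣg² − (Σg)² = 47385 − 43681 = 3704; nΣh² − (Σh)² = 4175 − 3969 = 206
r = -632 / √(3704 × 206) = -632 / 873.5124 ≈ -0.7235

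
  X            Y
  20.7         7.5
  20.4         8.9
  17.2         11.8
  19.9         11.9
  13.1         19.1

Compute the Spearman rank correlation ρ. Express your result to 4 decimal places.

Rank X: 5, 4, 2, 3, 1
Rank Y: 1, 2, 3, 4, 5
d = rank(X) − rank(Y): 4, 2, -1, -1, -4; Σd² = 38
ρ = 1 − 6Σd² / [n(n²−1)] = 1 − 6×38 / (5×24) = 1 − 228/120 ≈ -0.9000

-0.9000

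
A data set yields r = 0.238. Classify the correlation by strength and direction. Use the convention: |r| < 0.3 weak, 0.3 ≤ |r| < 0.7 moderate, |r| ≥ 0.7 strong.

weak positive

r = 0.238 > 0 so the relationship is positive.
|r| = 0.238, which falls in the weak range.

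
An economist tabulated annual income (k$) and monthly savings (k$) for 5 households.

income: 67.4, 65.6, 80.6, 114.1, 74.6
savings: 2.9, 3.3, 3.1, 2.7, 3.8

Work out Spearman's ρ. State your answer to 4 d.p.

Rank income: 2, 1, 4, 5, 3
Rank savings: 2, 4, 3, 1, 5
d = rank(income) − rank(savings): 0, -3, 1, 4, -2; Σd² = 30
ρ = 1 − 6Σd² / [n(n²−1)] = 1 − 6×30 / (5×24) = 1 − 180/120 ≈ -0.5000

-0.5000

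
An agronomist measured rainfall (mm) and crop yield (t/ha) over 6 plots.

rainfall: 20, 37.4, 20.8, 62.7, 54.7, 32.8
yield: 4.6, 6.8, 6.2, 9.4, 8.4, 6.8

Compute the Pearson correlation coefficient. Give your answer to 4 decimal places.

n = 6, Σx = 228.4, Σy = 42.2, Σx² = 10230.62, Σy² = 311, Σxy = 1747.18
nΣxy − ΣxΣy = 10483.08 − 9638.48 = 844.6
nΣx² − (Σx)² = 61383.72 − 52166.56 = 9217.16; nΣy² − (Σy)² = 1866 − 1780.84 = 85.16
r = 844.6 / √(9217.16 × 85.16) = 844.6 / 885.9646 ≈ 0.9533

0.9533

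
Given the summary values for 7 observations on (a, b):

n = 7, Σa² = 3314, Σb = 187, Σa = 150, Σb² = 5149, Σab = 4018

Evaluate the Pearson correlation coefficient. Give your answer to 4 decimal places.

r = (nΣab − ΣaΣb) / √[(nΣa² − (Σa)²)(nΣb² − (Σb)²)]
Numerator: 7×4018 − 150×187 = 76
Denominator: √[(23198 − 22500)(36043 − 34969)] = √[698 × 1074] = 865.8245
r = 76 / 865.8245 ≈ 0.0878

0.0878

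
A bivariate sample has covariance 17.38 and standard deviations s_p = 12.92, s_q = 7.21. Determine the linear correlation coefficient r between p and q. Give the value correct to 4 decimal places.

0.1866

r = Cov(p,q) / (s_p · s_q) = 17.38 / (12.92 × 7.21)
  = 17.38 / 93.1532 ≈ 0.1866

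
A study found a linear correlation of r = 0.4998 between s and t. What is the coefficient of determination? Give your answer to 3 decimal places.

r² = (0.4998)² = 0.250

0.250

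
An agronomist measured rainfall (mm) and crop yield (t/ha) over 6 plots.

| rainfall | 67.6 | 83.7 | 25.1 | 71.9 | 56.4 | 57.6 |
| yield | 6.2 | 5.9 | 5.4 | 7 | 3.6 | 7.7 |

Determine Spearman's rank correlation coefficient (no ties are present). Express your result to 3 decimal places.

0.429

Rank rainfall: 4, 6, 1, 5, 2, 3
Rank yield: 4, 3, 2, 5, 1, 6
d = rank(rainfall) − rank(yield): 0, 3, -1, 0, 1, -3; Σd² = 20
ρ = 1 − 6Σd² / [n(n²−1)] = 1 − 6×20 / (6×35) = 1 − 120/210 ≈ 0.429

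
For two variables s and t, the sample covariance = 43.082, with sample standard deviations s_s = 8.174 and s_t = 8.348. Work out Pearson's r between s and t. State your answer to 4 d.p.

r = Cov(s,t) / (s_s · s_t) = 43.082 / (8.174 × 8.348)
  = 43.082 / 68.2366 ≈ 0.6314

0.6314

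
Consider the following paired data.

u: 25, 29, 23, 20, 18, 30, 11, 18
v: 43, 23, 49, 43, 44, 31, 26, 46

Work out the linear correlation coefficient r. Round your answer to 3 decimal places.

n = 8, Σu = 174, Σv = 305, Σu² = 4064, Σv² = 12317, Σuv = 6565
nΣuv − ΣuΣv = 52520 − 53070 = -550
nΣu² − (Σu)² = 32512 − 30276 = 2236; nΣv² − (Σv)² = 98536 − 93025 = 5511
r = -550 / √(2236 × 5511) = -550 / 3510.3555 ≈ -0.157

-0.157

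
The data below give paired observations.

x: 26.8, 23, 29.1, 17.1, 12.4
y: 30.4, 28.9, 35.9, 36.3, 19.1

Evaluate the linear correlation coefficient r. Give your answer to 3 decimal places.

0.607

n = 5, Σx = 108.4, Σy = 150.6, Σx² = 2540.22, Σy² = 4730.68, Σxy = 3381.68
nΣxy − ΣxΣy = 16908.4 − 16325.04 = 583.36
nΣx² − (Σx)² = 12701.1 − 11750.56 = 950.54; nΣy² − (Σy)² = 23653.4 − 22680.36 = 973.04
r = 583.36 / √(950.54 × 973.04) = 583.36 / 961.7242 ≈ 0.607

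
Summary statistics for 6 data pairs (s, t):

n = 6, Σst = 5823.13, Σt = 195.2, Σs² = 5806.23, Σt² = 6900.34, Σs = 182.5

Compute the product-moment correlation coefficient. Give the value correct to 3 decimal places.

r = (nΣst − ΣsΣt) / √[(nΣs² − (Σs)²)(nΣt² − (Σt)²)]
Numerator: 6×5823.13 − 182.5×195.2 = -685.22
Denominator: √[(34837.38 − 33306.25)(41402.04 − 38103.04)] = √[1531.13 × 3299] = 2247.4870
r = -685.22 / 2247.4870 ≈ -0.305

-0.305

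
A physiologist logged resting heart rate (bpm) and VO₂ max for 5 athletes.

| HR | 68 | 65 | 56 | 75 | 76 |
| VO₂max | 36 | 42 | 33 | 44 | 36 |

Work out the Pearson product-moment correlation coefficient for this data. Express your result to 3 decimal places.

n = 5, Σx = 340, Σy = 191, Σx² = 23386, Σy² = 7381, Σxy = 13062
nΣxy − ΣxΣy = 65310 − 64940 = 370
nΣx² − (Σx)² = 116930 − 115600 = 1330; nΣy² − (Σy)² = 36905 − 36481 = 424
r = 370 / √(1330 × 424) = 370 / 750.9461 ≈ 0.493

0.493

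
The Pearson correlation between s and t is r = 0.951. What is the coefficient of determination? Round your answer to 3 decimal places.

0.904

r² = (0.951)² = 0.904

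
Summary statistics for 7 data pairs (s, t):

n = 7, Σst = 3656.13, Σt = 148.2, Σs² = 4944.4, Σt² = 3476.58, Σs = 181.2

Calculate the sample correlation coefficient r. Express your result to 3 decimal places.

r = (nΣst − ΣsΣt) / √[(nΣs² − (Σs)²)(nΣt² − (Σt)²)]
Numerator: 7×3656.13 − 181.2×148.2 = -1260.93
Denominator: √[(34610.8 − 32833.44)(24336.06 − 21963.24)] = √[1777.36 × 2372.82] = 2053.6201
r = -1260.93 / 2053.6201 ≈ -0.614

-0.614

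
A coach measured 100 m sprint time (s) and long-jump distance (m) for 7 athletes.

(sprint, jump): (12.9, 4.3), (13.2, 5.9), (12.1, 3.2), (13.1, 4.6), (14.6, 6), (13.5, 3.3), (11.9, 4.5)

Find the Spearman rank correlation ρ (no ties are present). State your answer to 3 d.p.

Rank sprint: 3, 5, 2, 4, 7, 6, 1
Rank jump: 3, 6, 1, 5, 7, 2, 4
d = rank(sprint) − rank(jump): 0, -1, 1, -1, 0, 4, -3; Σd² = 28
ρ = 1 − 6Σd² / [n(n²−1)] = 1 − 6×28 / (7×48) = 1 − 168/336 ≈ 0.500

0.500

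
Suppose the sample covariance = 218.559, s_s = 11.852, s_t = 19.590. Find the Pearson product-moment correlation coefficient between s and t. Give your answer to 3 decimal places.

r = Cov(s,t) / (s_s · s_t) = 218.559 / (11.852 × 19.590)
  = 218.559 / 232.1807 ≈ 0.941

0.941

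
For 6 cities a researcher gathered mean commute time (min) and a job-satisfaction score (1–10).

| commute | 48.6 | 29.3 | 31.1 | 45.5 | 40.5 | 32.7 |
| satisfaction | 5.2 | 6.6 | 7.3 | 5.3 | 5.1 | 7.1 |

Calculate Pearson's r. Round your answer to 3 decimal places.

n = 6, Σx = 227.7, Σy = 36.6, Σx² = 8967.45, Σy² = 228.4, Σxy = 1353
nΣxy − ΣxΣy = 8118 − 8333.82 = -215.82
nΣx² − (Σx)² = 53804.7 − 51847.29 = 1957.41; nΣy² − (Σy)² = 1370.4 − 1339.56 = 30.84
r = -215.82 / √(1957.41 × 30.84) = -215.82 / 245.6960 ≈ -0.878

-0.878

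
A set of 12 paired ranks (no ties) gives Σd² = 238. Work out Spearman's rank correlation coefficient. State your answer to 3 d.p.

ρ = 1 − 6Σd² / [n(n²−1)] = 1 − 6×238 / (12×143)
  = 1 − 1428/1716 = 1 − 0.8322 ≈ 0.168

0.168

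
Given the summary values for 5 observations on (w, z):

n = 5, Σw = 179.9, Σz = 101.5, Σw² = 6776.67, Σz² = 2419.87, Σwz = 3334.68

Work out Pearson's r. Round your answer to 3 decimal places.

r = (nΣwz − ΣwΣz) / √[(nΣw² − (Σw)²)(nΣz² − (Σz)²)]
Numerator: 5×3334.68 − 179.9×101.5 = -1586.45
Denominator: √[(33883.35 − 32364.01)(12099.35 − 10302.25)] = √[1519.34 × 1797.1] = 1652.3940
r = -1586.45 / 1652.3940 ≈ -0.960

-0.960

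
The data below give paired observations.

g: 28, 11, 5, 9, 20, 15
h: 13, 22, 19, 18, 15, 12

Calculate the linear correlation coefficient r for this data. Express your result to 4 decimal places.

-0.6842

n = 6, Σg = 88, Σh = 99, Σg² = 1636, Σh² = 1707, Σgh = 1343
nΣgh − ΣgΣh = 8058 − 8712 = -654
nΣg² − (Σg)² = 9816 − 7744 = 2072; nΣh² − (Σh)² = 10242 − 9801 = 441
r = -654 / √(2072 × 441) = -654 / 955.9038 ≈ -0.6842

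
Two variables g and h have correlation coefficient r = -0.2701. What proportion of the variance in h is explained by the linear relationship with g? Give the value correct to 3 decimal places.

0.073

r² = (-0.2701)² = 0.073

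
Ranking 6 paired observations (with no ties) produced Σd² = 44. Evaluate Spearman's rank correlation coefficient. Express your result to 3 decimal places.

ρ = 1 − 6Σd² / [n(n²−1)] = 1 − 6×44 / (6×35)
  = 1 − 264/210 = 1 − 1.2571 ≈ -0.257

-0.257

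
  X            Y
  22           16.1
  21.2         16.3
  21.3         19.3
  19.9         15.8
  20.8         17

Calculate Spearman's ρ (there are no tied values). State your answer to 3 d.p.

Rank X: 5, 3, 4, 1, 2
Rank Y: 2, 3, 5, 1, 4
d = rank(X) − rank(Y): 3, 0, -1, 0, -2; Σd² = 14
ρ = 1 − 6Σd² / [n(n²−1)] = 1 − 6×14 / (5×24) = 1 − 84/120 ≈ 0.300

0.300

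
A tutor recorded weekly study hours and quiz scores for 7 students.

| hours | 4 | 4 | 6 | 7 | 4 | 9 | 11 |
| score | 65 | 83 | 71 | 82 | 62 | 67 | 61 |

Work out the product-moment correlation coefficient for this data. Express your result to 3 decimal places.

n = 7, Σx = 45, Σy = 491, Σx² = 335, Σy² = 34933, Σxy = 3114
nΣxy − ΣxΣy = 21798 − 22095 = -297
nΣx² − (Σx)² = 2345 − 2025 = 320; nΣy² − (Σy)² = 244531 − 241081 = 3450
r = -297 / √(320 × 3450) = -297 / 1050.7140 ≈ -0.283

-0.283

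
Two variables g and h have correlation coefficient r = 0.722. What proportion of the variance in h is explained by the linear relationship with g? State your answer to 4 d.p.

r² = (0.722)² = 0.5213

0.5213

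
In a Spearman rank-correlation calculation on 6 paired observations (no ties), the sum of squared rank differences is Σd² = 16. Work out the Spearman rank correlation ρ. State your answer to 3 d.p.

ρ = 1 − 6Σd² / [n(n²−1)] = 1 − 6×16 / (6×35)
  = 1 − 96/210 = 1 − 0.4571 ≈ 0.543

0.543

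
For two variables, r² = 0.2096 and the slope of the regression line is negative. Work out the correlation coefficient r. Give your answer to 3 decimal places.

-0.458

|r| = √0.2096 = 0.458
The association is negative, so r = −0.458.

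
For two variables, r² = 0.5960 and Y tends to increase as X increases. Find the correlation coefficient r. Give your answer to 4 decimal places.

0.7720

|r| = √0.5960 = 0.7720
The association is positive, so r = 0.7720.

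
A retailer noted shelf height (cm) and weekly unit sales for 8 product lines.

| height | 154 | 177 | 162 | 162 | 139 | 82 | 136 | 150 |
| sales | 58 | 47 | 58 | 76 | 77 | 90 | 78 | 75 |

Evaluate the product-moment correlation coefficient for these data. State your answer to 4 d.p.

-0.8084

n = 8, Σx = 1162, Σy = 559, Σx² = 174574, Σy² = 40451, Σxy = 78900
nΣxy − ΣxΣy = 631200 − 649558 = -18358
nΣx² − (Σx)² = 1396592 − 1350244 = 46348; nΣy² − (Σy)² = 323608 − 312481 = 11127
r = -18358 / √(46348 × 11127) = -18358 / 22709.3416 ≈ -0.8084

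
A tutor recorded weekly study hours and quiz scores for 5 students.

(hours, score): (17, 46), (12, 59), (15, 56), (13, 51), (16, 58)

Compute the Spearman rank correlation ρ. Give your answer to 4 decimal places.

-0.6000

Rank hours: 5, 1, 3, 2, 4
Rank score: 1, 5, 3, 2, 4
d = rank(hours) − rank(score): 4, -4, 0, 0, 0; Σd² = 32
ρ = 1 − 6Σd² / [n(n²−1)] = 1 − 6×32 / (5×24) = 1 − 192/120 ≈ -0.6000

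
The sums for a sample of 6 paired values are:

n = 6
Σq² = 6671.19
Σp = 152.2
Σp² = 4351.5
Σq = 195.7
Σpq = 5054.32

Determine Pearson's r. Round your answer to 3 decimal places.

r = (nΣpq − ΣpΣq) / √[(nΣp² − (Σp)²)(nΣq² − (Σq)²)]
Numerator: 6×5054.32 − 152.2×195.7 = 540.38
Denominator: √[(26109 − 23164.84)(40027.14 − 38298.49)] = √[2944.16 × 1728.65] = 2255.9748
r = 540.38 / 2255.9748 ≈ 0.240

0.240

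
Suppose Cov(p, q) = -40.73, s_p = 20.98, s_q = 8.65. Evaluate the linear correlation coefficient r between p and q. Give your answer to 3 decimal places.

r = Cov(p,q) / (s_p · s_q) = -40.73 / (20.98 × 8.65)
  = -40.73 / 181.4770 ≈ -0.224

-0.224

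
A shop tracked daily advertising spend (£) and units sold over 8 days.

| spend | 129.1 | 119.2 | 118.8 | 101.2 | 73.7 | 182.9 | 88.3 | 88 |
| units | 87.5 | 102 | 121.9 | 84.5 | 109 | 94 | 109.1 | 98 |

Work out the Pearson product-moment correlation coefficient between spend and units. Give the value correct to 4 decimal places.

-0.2783

n = 8, Σx = 901.2, Σy = 806, Σx² = 109655.32, Σy² = 82283.92, Σxy = 89971.2
nΣxy − ΣxΣy = 719769.6 − 726367.2 = -6597.6
nΣx² − (Σx)² = 877242.56 − 812161.44 = 65081.12; nΣy² − (Σy)² = 658271.36 − 649636 = 8635.36
r = -6597.6 / √(65081.12 × 8635.36) = -6597.6 / 23706.5160 ≈ -0.2783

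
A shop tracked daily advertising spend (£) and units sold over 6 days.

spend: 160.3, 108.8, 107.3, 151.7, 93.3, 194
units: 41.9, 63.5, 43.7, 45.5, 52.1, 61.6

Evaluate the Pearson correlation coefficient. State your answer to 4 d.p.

0.0716

n = 6, Σx = 815.4, Σy = 308.3, Σx² = 118400.6, Σy² = 16276.77, Σxy = 42028.06
nΣxy − ΣxΣy = 252168.36 − 251387.82 = 780.54
nΣx² − (Σx)² = 710403.6 − 664877.16 = 45526.44; nΣy² − (Σy)² = 97660.62 − 95048.89 = 2611.73
r = 780.54 / √(45526.44 × 2611.73) = 780.54 / 10904.2546 ≈ 0.0716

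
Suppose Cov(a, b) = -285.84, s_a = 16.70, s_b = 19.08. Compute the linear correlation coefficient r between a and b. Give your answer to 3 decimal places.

r = Cov(a,b) / (s_a · s_b) = -285.84 / (16.70 × 19.08)
  = -285.84 / 318.6360 ≈ -0.897

-0.897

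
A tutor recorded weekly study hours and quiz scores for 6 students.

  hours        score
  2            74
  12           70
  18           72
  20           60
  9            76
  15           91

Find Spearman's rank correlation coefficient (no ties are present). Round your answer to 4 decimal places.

-0.4857

Rank hours: 1, 3, 5, 6, 2, 4
Rank score: 4, 2, 3, 1, 5, 6
d = rank(hours) − rank(score): -3, 1, 2, 5, -3, -2; Σd² = 52
ρ = 1 − 6Σd² / [n(n²−1)] = 1 − 6×52 / (6×35) = 1 − 312/210 ≈ -0.4857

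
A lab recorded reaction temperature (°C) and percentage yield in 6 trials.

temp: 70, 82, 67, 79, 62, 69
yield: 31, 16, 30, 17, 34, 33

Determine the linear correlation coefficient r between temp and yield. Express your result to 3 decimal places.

n = 6, Σx = 429, Σy = 161, Σx² = 30959, Σy² = 4651, Σxy = 11220
nΣxy − ΣxΣy = 67320 − 69069 = -1749
nΣx² − (Σx)² = 185754 − 184041 = 1713; nΣy² − (Σy)² = 27906 − 25921 = 1985
r = -1749 / √(1713 × 1985) = -1749 / 1843.9916 ≈ -0.948

-0.948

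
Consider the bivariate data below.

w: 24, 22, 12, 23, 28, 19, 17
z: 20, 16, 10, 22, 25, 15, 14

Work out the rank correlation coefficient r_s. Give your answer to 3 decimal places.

Rank w: 6, 4, 1, 5, 7, 3, 2
Rank z: 5, 4, 1, 6, 7, 3, 2
d = rank(w) − rank(z): 1, 0, 0, -1, 0, 0, 0; Σd² = 2
ρ = 1 − 6Σd² / [n(n²−1)] = 1 − 6×2 / (7×48) = 1 − 12/336 ≈ 0.964

0.964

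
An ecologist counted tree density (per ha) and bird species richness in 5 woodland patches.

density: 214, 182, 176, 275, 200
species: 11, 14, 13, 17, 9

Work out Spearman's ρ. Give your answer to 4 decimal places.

Rank density: 4, 2, 1, 5, 3
Rank species: 2, 4, 3, 5, 1
d = rank(density) − rank(species): 2, -2, -2, 0, 2; Σd² = 16
ρ = 1 − 6Σd² / [n(n²−1)] = 1 − 6×16 / (5×24) = 1 − 96/120 ≈ 0.2000

0.2000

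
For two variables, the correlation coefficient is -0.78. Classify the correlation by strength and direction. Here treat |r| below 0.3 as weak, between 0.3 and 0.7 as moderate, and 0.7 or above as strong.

strong negative

r = -0.78 < 0 so the relationship is negative.
|r| = 0.78, which falls in the strong range.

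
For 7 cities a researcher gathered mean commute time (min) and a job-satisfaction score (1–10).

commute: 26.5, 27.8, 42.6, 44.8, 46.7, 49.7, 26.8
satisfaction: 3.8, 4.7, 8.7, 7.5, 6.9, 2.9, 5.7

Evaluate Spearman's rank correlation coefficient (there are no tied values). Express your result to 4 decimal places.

Rank commute: 1, 3, 4, 5, 6, 7, 2
Rank satisfaction: 2, 3, 7, 6, 5, 1, 4
d = rank(commute) − rank(satisfaction): -1, 0, -3, -1, 1, 6, -2; Σd² = 52
ρ = 1 − 6Σd² / [n(n²−1)] = 1 − 6×52 / (7×48) = 1 − 312/336 ≈ 0.0714

0.0714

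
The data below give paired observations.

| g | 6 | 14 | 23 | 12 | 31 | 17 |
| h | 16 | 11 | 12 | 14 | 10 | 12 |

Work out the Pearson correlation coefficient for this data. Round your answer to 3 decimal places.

n = 6, Σg = 103, Σh = 75, Σg² = 2155, Σh² = 961, Σgh = 1208
nΣgh − ΣgΣh = 7248 − 7725 = -477
nΣg² − (Σg)² = 12930 − 10609 = 2321; nΣh² − (Σh)² = 5766 − 5625 = 141
r = -477 / √(2321 × 141) = -477 / 572.0673 ≈ -0.834

-0.834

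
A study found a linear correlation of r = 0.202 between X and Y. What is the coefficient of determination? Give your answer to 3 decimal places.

0.041

r² = (0.202)² = 0.041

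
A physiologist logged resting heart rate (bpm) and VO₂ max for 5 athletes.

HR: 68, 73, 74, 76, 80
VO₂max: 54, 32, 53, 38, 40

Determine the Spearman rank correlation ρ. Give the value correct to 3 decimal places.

-0.300

Rank HR: 1, 2, 3, 4, 5
Rank VO₂max: 5, 1, 4, 2, 3
d = rank(HR) − rank(VO₂max): -4, 1, -1, 2, 2; Σd² = 26
ρ = 1 − 6Σd² / [n(n²−1)] = 1 − 6×26 / (5×24) = 1 − 156/120 ≈ -0.300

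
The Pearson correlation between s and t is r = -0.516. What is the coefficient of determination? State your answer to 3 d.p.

r² = (-0.516)² = 0.266

0.266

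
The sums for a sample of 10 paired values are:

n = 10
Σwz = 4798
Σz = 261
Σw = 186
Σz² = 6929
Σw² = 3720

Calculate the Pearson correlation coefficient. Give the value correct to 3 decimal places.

-0.324

r = (nΣwz − ΣwΣz) / √[(nΣw² − (Σw)²)(nΣz² − (Σz)²)]
Numerator: 10×4798 − 186×261 = -566
Denominator: √[(37200 − 34596)(69290 − 68121)] = √[2604 × 1169] = 1744.7281
r = -566 / 1744.7281 ≈ -0.324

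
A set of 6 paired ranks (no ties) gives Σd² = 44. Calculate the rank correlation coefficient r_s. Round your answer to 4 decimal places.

-0.2571

ρ = 1 − 6Σd² / [n(n²−1)] = 1 − 6×44 / (6×35)
  = 1 − 264/210 = 1 − 1.25714 ≈ -0.2571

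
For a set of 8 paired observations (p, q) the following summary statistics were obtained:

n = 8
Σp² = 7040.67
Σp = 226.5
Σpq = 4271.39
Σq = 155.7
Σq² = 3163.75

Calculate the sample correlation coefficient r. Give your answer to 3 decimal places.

-0.473

r = (nΣpq − ΣpΣq) / √[(nΣp² − (Σp)²)(nΣq² − (Σq)²)]
Numerator: 8×4271.39 − 226.5×155.7 = -1094.93
Denominator: √[(56325.36 − 51302.25)(25310 − 24242.49)] = √[5023.11 × 1067.51] = 2315.6468
r = -1094.93 / 2315.6468 ≈ -0.473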